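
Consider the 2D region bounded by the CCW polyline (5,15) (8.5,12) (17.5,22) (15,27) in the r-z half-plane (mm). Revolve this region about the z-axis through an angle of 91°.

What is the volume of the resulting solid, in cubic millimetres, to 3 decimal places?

Volume = 1302.894 mm³

Profile (r,z), 4 vertices: (5,15) (8.5,12) (17.5,22) (15,27)
edge 0: (5,15)→(8.5,12)  cross = 5·12 − 8.5·15 = -67.5000; (r_i+r_j)·cross = 13.5·-67.5000 = -911.2500
edge 1: (8.5,12)→(17.5,22)  cross = 8.5·22 − 17.5·12 = -23.0000; (r_i+r_j)·cross = 26·-23.0000 = -598.0000
edge 2: (17.5,22)→(15,27)  cross = 17.5·27 − 15·22 = 142.5000; (r_i+r_j)·cross = 32.5·142.5000 = 4631.2500
edge 3: (15,27)→(5,15)  cross = 15·15 − 5·27 = 90.0000; (r_i+r_j)·cross = 20·90.0000 = 1800.0000
Σcross = 142.0000 → A = |Σcross|/2 = 71.0000 mm²
Σ(r_i+r_j)·cross = 4922.0000 → first moment M = |Σ|/6 = 820.3333
R_c = M/A = 820.3333/71.0000 = 11.5540 mm
θ = 91° = 1.588250 rad
V = θ·R_c·A = 1.588250·11.5540·71.0000 = 1302.894 mm³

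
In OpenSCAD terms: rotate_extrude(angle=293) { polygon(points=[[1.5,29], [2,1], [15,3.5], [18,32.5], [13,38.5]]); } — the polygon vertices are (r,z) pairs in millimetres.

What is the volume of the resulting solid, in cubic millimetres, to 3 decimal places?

Profile (r,z), 5 vertices: (1.5,29) (2,1) (15,3.5) (18,32.5) (13,38.5)
edge 0: (1.5,29)→(2,1)  cross = 1.5·1 − 2·29 = -56.5000; (r_i+r_j)·cross = 3.5·-56.5000 = -197.7500
edge 1: (2,1)→(15,3.5)  cross = 2·3.5 − 15·1 = -8.0000; (r_i+r_j)·cross = 17·-8.0000 = -136.0000
edge 2: (15,3.5)→(18,32.5)  cross = 15·32.5 − 18·3.5 = 424.5000; (r_i+r_j)·cross = 33·424.5000 = 14008.5000
edge 3: (18,32.5)→(13,38.5)  cross = 18·38.5 − 13·32.5 = 270.5000; (r_i+r_j)·cross = 31·270.5000 = 8385.5000
edge 4: (13,38.5)→(1.5,29)  cross = 13·29 − 1.5·38.5 = 319.2500; (r_i+r_j)·cross = 14.5·319.2500 = 4629.1250
Σcross = 949.7500 → A = |Σcross|/2 = 474.8750 mm²
Σ(r_i+r_j)·cross = 26689.3750 → first moment M = |Σ|/6 = 4448.2292
R_c = M/A = 4448.2292/474.8750 = 9.3672 mm
θ = 293° = 5.113815 rad
V = θ·R_c·A = 5.113815·9.3672·474.8750 = 22747.420 mm³

Volume = 22747.420 mm³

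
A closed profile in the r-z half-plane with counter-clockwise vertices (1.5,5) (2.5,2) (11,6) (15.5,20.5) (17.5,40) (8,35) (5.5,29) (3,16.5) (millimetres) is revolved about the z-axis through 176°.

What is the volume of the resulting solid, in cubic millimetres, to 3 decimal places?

Profile (r,z), 8 vertices: (1.5,5) (2.5,2) (11,6) (15.5,20.5) (17.5,40) (8,35) (5.5,29) (3,16.5)
edge 0: (1.5,5)→(2.5,2)  cross = 1.5·2 − 2.5·5 = -9.5000; (r_i+r_j)·cross = 4·-9.5000 = -38.0000
edge 1: (2.5,2)→(11,6)  cross = 2.5·6 − 11·2 = -7.0000; (r_i+r_j)·cross = 13.5·-7.0000 = -94.5000
edge 2: (11,6)→(15.5,20.5)  cross = 11·20.5 − 15.5·6 = 132.5000; (r_i+r_j)·cross = 26.5·132.5000 = 3511.2500
edge 3: (15.5,20.5)→(17.5,40)  cross = 15.5·40 − 17.5·20.5 = 261.2500; (r_i+r_j)·cross = 33·261.2500 = 8621.2500
edge 4: (17.5,40)→(8,35)  cross = 17.5·35 − 8·40 = 292.5000; (r_i+r_j)·cross = 25.5·292.5000 = 7458.7500
edge 5: (8,35)→(5.5,29)  cross = 8·29 − 5.5·35 = 39.5000; (r_i+r_j)·cross = 13.5·39.5000 = 533.2500
edge 6: (5.5,29)→(3,16.5)  cross = 5.5·16.5 − 3·29 = 3.7500; (r_i+r_j)·cross = 8.5·3.7500 = 31.8750
edge 7: (3,16.5)→(1.5,5)  cross = 3·5 − 1.5·16.5 = -9.7500; (r_i+r_j)·cross = 4.5·-9.7500 = -43.8750
Σcross = 703.2500 → A = |Σcross|/2 = 351.6250 mm²
Σ(r_i+r_j)·cross = 19980.0000 → first moment M = |Σ|/6 = 3330.0000
R_c = M/A = 3330.0000/351.6250 = 9.4703 mm
θ = 176° = 3.071779 rad
V = θ·R_c·A = 3.071779·9.4703·351.6250 = 10229.026 mm³

Volume = 10229.026 mm³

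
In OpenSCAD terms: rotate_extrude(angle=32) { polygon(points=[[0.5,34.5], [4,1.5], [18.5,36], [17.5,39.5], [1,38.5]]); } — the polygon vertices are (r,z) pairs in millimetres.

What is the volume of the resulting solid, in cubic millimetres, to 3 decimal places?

Volume = 1617.943 mm³

Profile (r,z), 5 vertices: (0.5,34.5) (4,1.5) (18.5,36) (17.5,39.5) (1,38.5)
edge 0: (0.5,34.5)→(4,1.5)  cross = 0.5·1.5 − 4·34.5 = -137.2500; (r_i+r_j)·cross = 4.5·-137.2500 = -617.6250
edge 1: (4,1.5)→(18.5,36)  cross = 4·36 − 18.5·1.5 = 116.2500; (r_i+r_j)·cross = 22.5·116.2500 = 2615.6250
edge 2: (18.5,36)→(17.5,39.5)  cross = 18.5·39.5 − 17.5·36 = 100.7500; (r_i+r_j)·cross = 36·100.7500 = 3627.0000
edge 3: (17.5,39.5)→(1,38.5)  cross = 17.5·38.5 − 1·39.5 = 634.2500; (r_i+r_j)·cross = 18.5·634.2500 = 11733.6250
edge 4: (1,38.5)→(0.5,34.5)  cross = 1·34.5 − 0.5·38.5 = 15.2500; (r_i+r_j)·cross = 1.5·15.2500 = 22.8750
Σcross = 729.2500 → A = |Σcross|/2 = 364.6250 mm²
Σ(r_i+r_j)·cross = 17381.5000 → first moment M = |Σ|/6 = 2896.9167
R_c = M/A = 2896.9167/364.6250 = 7.9449 mm
θ = 32° = 0.558505 rad
V = θ·R_c·A = 0.558505·7.9449·364.6250 = 1617.943 mm³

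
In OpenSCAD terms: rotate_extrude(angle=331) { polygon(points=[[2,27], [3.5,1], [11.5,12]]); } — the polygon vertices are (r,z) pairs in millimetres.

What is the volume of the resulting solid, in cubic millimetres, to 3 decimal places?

Volume = 3674.679 mm³

Profile (r,z), 3 vertices: (2,27) (3.5,1) (11.5,12)
edge 0: (2,27)→(3.5,1)  cross = 2·1 − 3.5·27 = -92.5000; (r_i+r_j)·cross = 5.5·-92.5000 = -508.7500
edge 1: (3.5,1)→(11.5,12)  cross = 3.5·12 − 11.5·1 = 30.5000; (r_i+r_j)·cross = 15·30.5000 = 457.5000
edge 2: (11.5,12)→(2,27)  cross = 11.5·27 − 2·12 = 286.5000; (r_i+r_j)·cross = 13.5·286.5000 = 3867.7500
Σcross = 224.5000 → A = |Σcross|/2 = 112.2500 mm²
Σ(r_i+r_j)·cross = 3816.5000 → first moment M = |Σ|/6 = 636.0833
R_c = M/A = 636.0833/112.2500 = 5.6667 mm
θ = 331° = 5.777040 rad
V = θ·R_c·A = 5.777040·5.6667·112.2500 = 3674.679 mm³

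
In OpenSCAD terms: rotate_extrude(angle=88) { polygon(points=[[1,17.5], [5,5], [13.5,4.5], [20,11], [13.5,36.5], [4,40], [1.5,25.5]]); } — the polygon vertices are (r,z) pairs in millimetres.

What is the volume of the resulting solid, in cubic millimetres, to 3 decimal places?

Volume = 6973.035 mm³

Profile (r,z), 7 vertices: (1,17.5) (5,5) (13.5,4.5) (20,11) (13.5,36.5) (4,40) (1.5,25.5)
edge 0: (1,17.5)→(5,5)  cross = 1·5 − 5·17.5 = -82.5000; (r_i+r_j)·cross = 6·-82.5000 = -495.0000
edge 1: (5,5)→(13.5,4.5)  cross = 5·4.5 − 13.5·5 = -45.0000; (r_i+r_j)·cross = 18.5·-45.0000 = -832.5000
edge 2: (13.5,4.5)→(20,11)  cross = 13.5·11 − 20·4.5 = 58.5000; (r_i+r_j)·cross = 33.5·58.5000 = 1959.7500
edge 3: (20,11)→(13.5,36.5)  cross = 20·36.5 − 13.5·11 = 581.5000; (r_i+r_j)·cross = 33.5·581.5000 = 19480.2500
edge 4: (13.5,36.5)→(4,40)  cross = 13.5·40 − 4·36.5 = 394.0000; (r_i+r_j)·cross = 17.5·394.0000 = 6895.0000
edge 5: (4,40)→(1.5,25.5)  cross = 4·25.5 − 1.5·40 = 42.0000; (r_i+r_j)·cross = 5.5·42.0000 = 231.0000
edge 6: (1.5,25.5)→(1,17.5)  cross = 1.5·17.5 − 1·25.5 = 0.7500; (r_i+r_j)·cross = 2.5·0.7500 = 1.8750
Σcross = 949.2500 → A = |Σcross|/2 = 474.6250 mm²
Σ(r_i+r_j)·cross = 27240.3750 → first moment M = |Σ|/6 = 4540.0625
R_c = M/A = 4540.0625/474.6250 = 9.5656 mm
θ = 88° = 1.535890 rad
V = θ·R_c·A = 1.535890·9.5656·474.6250 = 6973.035 mm³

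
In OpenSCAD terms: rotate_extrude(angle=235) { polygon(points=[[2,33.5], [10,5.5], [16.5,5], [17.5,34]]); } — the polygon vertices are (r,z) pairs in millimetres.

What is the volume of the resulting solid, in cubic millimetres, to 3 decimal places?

Volume = 14517.343 mm³

Profile (r,z), 4 vertices: (2,33.5) (10,5.5) (16.5,5) (17.5,34)
edge 0: (2,33.5)→(10,5.5)  cross = 2·5.5 − 10·33.5 = -324.0000; (r_i+r_j)·cross = 12·-324.0000 = -3888.0000
edge 1: (10,5.5)→(16.5,5)  cross = 10·5 − 16.5·5.5 = -40.7500; (r_i+r_j)·cross = 26.5·-40.7500 = -1079.8750
edge 2: (16.5,5)→(17.5,34)  cross = 16.5·34 − 17.5·5 = 473.5000; (r_i+r_j)·cross = 34·473.5000 = 16099.0000
edge 3: (17.5,34)→(2,33.5)  cross = 17.5·33.5 − 2·34 = 518.2500; (r_i+r_j)·cross = 19.5·518.2500 = 10105.8750
Σcross = 627.0000 → A = |Σcross|/2 = 313.5000 mm²
Σ(r_i+r_j)·cross = 21237.0000 → first moment M = |Σ|/6 = 3539.5000
R_c = M/A = 3539.5000/313.5000 = 11.2903 mm
θ = 235° = 4.101524 rad
V = θ·R_c·A = 4.101524·11.2903·313.5000 = 14517.343 mm³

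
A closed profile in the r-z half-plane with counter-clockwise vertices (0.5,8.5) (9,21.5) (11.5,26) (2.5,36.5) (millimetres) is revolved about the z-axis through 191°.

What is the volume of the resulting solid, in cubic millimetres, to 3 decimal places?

Volume = 2266.417 mm³

Profile (r,z), 4 vertices: (0.5,8.5) (9,21.5) (11.5,26) (2.5,36.5)
edge 0: (0.5,8.5)→(9,21.5)  cross = 0.5·21.5 − 9·8.5 = -65.7500; (r_i+r_j)·cross = 9.5·-65.7500 = -624.6250
edge 1: (9,21.5)→(11.5,26)  cross = 9·26 − 11.5·21.5 = -13.2500; (r_i+r_j)·cross = 20.5·-13.2500 = -271.6250
edge 2: (11.5,26)→(2.5,36.5)  cross = 11.5·36.5 − 2.5·26 = 354.7500; (r_i+r_j)·cross = 14·354.7500 = 4966.5000
edge 3: (2.5,36.5)→(0.5,8.5)  cross = 2.5·8.5 − 0.5·36.5 = 3.0000; (r_i+r_j)·cross = 3·3.0000 = 9.0000
Σcross = 278.7500 → A = |Σcross|/2 = 139.3750 mm²
Σ(r_i+r_j)·cross = 4079.2500 → first moment M = |Σ|/6 = 679.8750
R_c = M/A = 679.8750/139.3750 = 4.8780 mm
θ = 191° = 3.333579 rad
V = θ·R_c·A = 3.333579·4.8780·139.3750 = 2266.417 mm³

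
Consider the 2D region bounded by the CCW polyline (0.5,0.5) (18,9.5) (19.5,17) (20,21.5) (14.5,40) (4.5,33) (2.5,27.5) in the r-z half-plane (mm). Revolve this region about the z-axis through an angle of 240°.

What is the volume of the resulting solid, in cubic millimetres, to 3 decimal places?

Profile (r,z), 7 vertices: (0.5,0.5) (18,9.5) (19.5,17) (20,21.5) (14.5,40) (4.5,33) (2.5,27.5)
edge 0: (0.5,0.5)→(18,9.5)  cross = 0.5·9.5 − 18·0.5 = -4.2500; (r_i+r_j)·cross = 18.5·-4.2500 = -78.6250
edge 1: (18,9.5)→(19.5,17)  cross = 18·17 − 19.5·9.5 = 120.7500; (r_i+r_j)·cross = 37.5·120.7500 = 4528.1250
edge 2: (19.5,17)→(20,21.5)  cross = 19.5·21.5 − 20·17 = 79.2500; (r_i+r_j)·cross = 39.5·79.2500 = 3130.3750
edge 3: (20,21.5)→(14.5,40)  cross = 20·40 − 14.5·21.5 = 488.2500; (r_i+r_j)·cross = 34.5·488.2500 = 16844.6250
edge 4: (14.5,40)→(4.5,33)  cross = 14.5·33 − 4.5·40 = 298.5000; (r_i+r_j)·cross = 19·298.5000 = 5671.5000
edge 5: (4.5,33)→(2.5,27.5)  cross = 4.5·27.5 − 2.5·33 = 41.2500; (r_i+r_j)·cross = 7·41.2500 = 288.7500
edge 6: (2.5,27.5)→(0.5,0.5)  cross = 2.5·0.5 − 0.5·27.5 = -12.5000; (r_i+r_j)·cross = 3·-12.5000 = -37.5000
Σcross = 1011.2500 → A = |Σcross|/2 = 505.6250 mm²
Σ(r_i+r_j)·cross = 30347.2500 → first moment M = |Σ|/6 = 5057.8750
R_c = M/A = 5057.8750/505.6250 = 10.0032 mm
θ = 240° = 4.188790 rad
V = θ·R_c·A = 4.188790·10.0032·505.6250 = 21186.377 mm³

Volume = 21186.377 mm³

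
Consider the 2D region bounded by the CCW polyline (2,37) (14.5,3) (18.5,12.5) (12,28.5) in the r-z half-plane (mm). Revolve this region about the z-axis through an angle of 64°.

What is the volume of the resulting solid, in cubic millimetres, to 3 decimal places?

Volume = 2293.712 mm³

Profile (r,z), 4 vertices: (2,37) (14.5,3) (18.5,12.5) (12,28.5)
edge 0: (2,37)→(14.5,3)  cross = 2·3 − 14.5·37 = -530.5000; (r_i+r_j)·cross = 16.5·-530.5000 = -8753.2500
edge 1: (14.5,3)→(18.5,12.5)  cross = 14.5·12.5 − 18.5·3 = 125.7500; (r_i+r_j)·cross = 33·125.7500 = 4149.7500
edge 2: (18.5,12.5)→(12,28.5)  cross = 18.5·28.5 − 12·12.5 = 377.2500; (r_i+r_j)·cross = 30.5·377.2500 = 11506.1250
edge 3: (12,28.5)→(2,37)  cross = 12·37 − 2·28.5 = 387.0000; (r_i+r_j)·cross = 14·387.0000 = 5418.0000
Σcross = 359.5000 → A = |Σcross|/2 = 179.7500 mm²
Σ(r_i+r_j)·cross = 12320.6250 → first moment M = |Σ|/6 = 2053.4375
R_c = M/A = 2053.4375/179.7500 = 11.4239 mm
θ = 64° = 1.117011 rad
V = θ·R_c·A = 1.117011·11.4239·179.7500 = 2293.712 mm³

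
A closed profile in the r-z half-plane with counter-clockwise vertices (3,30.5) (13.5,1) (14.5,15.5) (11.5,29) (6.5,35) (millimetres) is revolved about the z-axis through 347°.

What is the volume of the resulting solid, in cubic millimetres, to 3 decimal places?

Volume = 9836.428 mm³

Profile (r,z), 5 vertices: (3,30.5) (13.5,1) (14.5,15.5) (11.5,29) (6.5,35)
edge 0: (3,30.5)→(13.5,1)  cross = 3·1 − 13.5·30.5 = -408.7500; (r_i+r_j)·cross = 16.5·-408.7500 = -6744.3750
edge 1: (13.5,1)→(14.5,15.5)  cross = 13.5·15.5 − 14.5·1 = 194.7500; (r_i+r_j)·cross = 28·194.7500 = 5453.0000
edge 2: (14.5,15.5)→(11.5,29)  cross = 14.5·29 − 11.5·15.5 = 242.2500; (r_i+r_j)·cross = 26·242.2500 = 6298.5000
edge 3: (11.5,29)→(6.5,35)  cross = 11.5·35 − 6.5·29 = 214.0000; (r_i+r_j)·cross = 18·214.0000 = 3852.0000
edge 4: (6.5,35)→(3,30.5)  cross = 6.5·30.5 − 3·35 = 93.2500; (r_i+r_j)·cross = 9.5·93.2500 = 885.8750
Σcross = 335.5000 → A = |Σcross|/2 = 167.7500 mm²
Σ(r_i+r_j)·cross = 9745.0000 → first moment M = |Σ|/6 = 1624.1667
R_c = M/A = 1624.1667/167.7500 = 9.6821 mm
θ = 347° = 6.056293 rad
V = θ·R_c·A = 6.056293·9.6821·167.7500 = 9836.428 mm³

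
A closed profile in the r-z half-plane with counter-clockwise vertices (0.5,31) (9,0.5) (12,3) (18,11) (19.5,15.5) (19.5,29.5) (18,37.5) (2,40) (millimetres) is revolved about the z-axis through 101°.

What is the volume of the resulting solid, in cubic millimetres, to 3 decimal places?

Volume = 9904.781 mm³

Profile (r,z), 8 vertices: (0.5,31) (9,0.5) (12,3) (18,11) (19.5,15.5) (19.5,29.5) (18,37.5) (2,40)
edge 0: (0.5,31)→(9,0.5)  cross = 0.5·0.5 − 9·31 = -278.7500; (r_i+r_j)·cross = 9.5·-278.7500 = -2648.1250
edge 1: (9,0.5)→(12,3)  cross = 9·3 − 12·0.5 = 21.0000; (r_i+r_j)·cross = 21·21.0000 = 441.0000
edge 2: (12,3)→(18,11)  cross = 12·11 − 18·3 = 78.0000; (r_i+r_j)·cross = 30·78.0000 = 2340.0000
edge 3: (18,11)→(19.5,15.5)  cross = 18·15.5 − 19.5·11 = 64.5000; (r_i+r_j)·cross = 37.5·64.5000 = 2418.7500
edge 4: (19.5,15.5)→(19.5,29.5)  cross = 19.5·29.5 − 19.5·15.5 = 273.0000; (r_i+r_j)·cross = 39·273.0000 = 10647.0000
edge 5: (19.5,29.5)→(18,37.5)  cross = 19.5·37.5 − 18·29.5 = 200.2500; (r_i+r_j)·cross = 37.5·200.2500 = 7509.3750
edge 6: (18,37.5)→(2,40)  cross = 18·40 − 2·37.5 = 645.0000; (r_i+r_j)·cross = 20·645.0000 = 12900.0000
edge 7: (2,40)→(0.5,31)  cross = 2·31 − 0.5·40 = 42.0000; (r_i+r_j)·cross = 2.5·42.0000 = 105.0000
Σcross = 1045.0000 → A = |Σcross|/2 = 522.5000 mm²
Σ(r_i+r_j)·cross = 33713.0000 → first moment M = |Σ|/6 = 5618.8333
R_c = M/A = 5618.8333/522.5000 = 10.7537 mm
θ = 101° = 1.762783 rad
V = θ·R_c·A = 1.762783·10.7537·522.5000 = 9904.781 mm³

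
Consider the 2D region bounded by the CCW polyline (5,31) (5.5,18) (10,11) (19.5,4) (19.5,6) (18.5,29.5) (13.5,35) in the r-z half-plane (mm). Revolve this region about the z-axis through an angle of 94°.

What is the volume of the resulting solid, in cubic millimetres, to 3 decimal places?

Volume = 6507.204 mm³

Profile (r,z), 7 vertices: (5,31) (5.5,18) (10,11) (19.5,4) (19.5,6) (18.5,29.5) (13.5,35)
edge 0: (5,31)→(5.5,18)  cross = 5·18 − 5.5·31 = -80.5000; (r_i+r_j)·cross = 10.5·-80.5000 = -845.2500
edge 1: (5.5,18)→(10,11)  cross = 5.5·11 − 10·18 = -119.5000; (r_i+r_j)·cross = 15.5·-119.5000 = -1852.2500
edge 2: (10,11)→(19.5,4)  cross = 10·4 − 19.5·11 = -174.5000; (r_i+r_j)·cross = 29.5·-174.5000 = -5147.7500
edge 3: (19.5,4)→(19.5,6)  cross = 19.5·6 − 19.5·4 = 39.0000; (r_i+r_j)·cross = 39·39.0000 = 1521.0000
edge 4: (19.5,6)→(18.5,29.5)  cross = 19.5·29.5 − 18.5·6 = 464.2500; (r_i+r_j)·cross = 38·464.2500 = 17641.5000
edge 5: (18.5,29.5)→(13.5,35)  cross = 18.5·35 − 13.5·29.5 = 249.2500; (r_i+r_j)·cross = 32·249.2500 = 7976.0000
edge 6: (13.5,35)→(5,31)  cross = 13.5·31 − 5·35 = 243.5000; (r_i+r_j)·cross = 18.5·243.5000 = 4504.7500
Σcross = 621.5000 → A = |Σcross|/2 = 310.7500 mm²
Σ(r_i+r_j)·cross = 23798.0000 → first moment M = |Σ|/6 = 3966.3333
R_c = M/A = 3966.3333/310.7500 = 12.7637 mm
θ = 94° = 1.640609 rad
V = θ·R_c·A = 1.640609·12.7637·310.7500 = 6507.204 mm³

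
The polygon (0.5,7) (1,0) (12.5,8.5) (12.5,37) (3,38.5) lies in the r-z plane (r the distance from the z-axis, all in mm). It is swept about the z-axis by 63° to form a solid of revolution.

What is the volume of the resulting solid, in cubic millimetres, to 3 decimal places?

Profile (r,z), 5 vertices: (0.5,7) (1,0) (12.5,8.5) (12.5,37) (3,38.5)
edge 0: (0.5,7)→(1,0)  cross = 0.5·0 − 1·7 = -7.0000; (r_i+r_j)·cross = 1.5·-7.0000 = -10.5000
edge 1: (1,0)→(12.5,8.5)  cross = 1·8.5 − 12.5·0 = 8.5000; (r_i+r_j)·cross = 13.5·8.5000 = 114.7500
edge 2: (12.5,8.5)→(12.5,37)  cross = 12.5·37 − 12.5·8.5 = 356.2500; (r_i+r_j)·cross = 25·356.2500 = 8906.2500
edge 3: (12.5,37)→(3,38.5)  cross = 12.5·38.5 − 3·37 = 370.2500; (r_i+r_j)·cross = 15.5·370.2500 = 5738.8750
edge 4: (3,38.5)→(0.5,7)  cross = 3·7 − 0.5·38.5 = 1.7500; (r_i+r_j)·cross = 3.5·1.7500 = 6.1250
Σcross = 729.7500 → A = |Σcross|/2 = 364.8750 mm²
Σ(r_i+r_j)·cross = 14755.5000 → first moment M = |Σ|/6 = 2459.2500
R_c = M/A = 2459.2500/364.8750 = 6.7400 mm
θ = 63° = 1.099557 rad
V = θ·R_c·A = 1.099557·6.7400·364.8750 = 2704.087 mm³

Volume = 2704.087 mm³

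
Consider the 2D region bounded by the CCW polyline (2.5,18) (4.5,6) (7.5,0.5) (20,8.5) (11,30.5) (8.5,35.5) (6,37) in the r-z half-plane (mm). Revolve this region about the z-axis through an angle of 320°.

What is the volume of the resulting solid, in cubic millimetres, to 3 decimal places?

Volume = 19247.491 mm³

Profile (r,z), 7 vertices: (2.5,18) (4.5,6) (7.5,0.5) (20,8.5) (11,30.5) (8.5,35.5) (6,37)
edge 0: (2.5,18)→(4.5,6)  cross = 2.5·6 − 4.5·18 = -66.0000; (r_i+r_j)·cross = 7·-66.0000 = -462.0000
edge 1: (4.5,6)→(7.5,0.5)  cross = 4.5·0.5 − 7.5·6 = -42.7500; (r_i+r_j)·cross = 12·-42.7500 = -513.0000
edge 2: (7.5,0.5)→(20,8.5)  cross = 7.5·8.5 − 20·0.5 = 53.7500; (r_i+r_j)·cross = 27.5·53.7500 = 1478.1250
edge 3: (20,8.5)→(11,30.5)  cross = 20·30.5 − 11·8.5 = 516.5000; (r_i+r_j)·cross = 31·516.5000 = 16011.5000
edge 4: (11,30.5)→(8.5,35.5)  cross = 11·35.5 − 8.5·30.5 = 131.2500; (r_i+r_j)·cross = 19.5·131.2500 = 2559.3750
edge 5: (8.5,35.5)→(6,37)  cross = 8.5·37 − 6·35.5 = 101.5000; (r_i+r_j)·cross = 14.5·101.5000 = 1471.7500
edge 6: (6,37)→(2.5,18)  cross = 6·18 − 2.5·37 = 15.5000; (r_i+r_j)·cross = 8.5·15.5000 = 131.7500
Σcross = 709.7500 → A = |Σcross|/2 = 354.8750 mm²
Σ(r_i+r_j)·cross = 20677.5000 → first moment M = |Σ|/6 = 3446.2500
R_c = M/A = 3446.2500/354.8750 = 9.7112 mm
θ = 320° = 5.585054 rad
V = θ·R_c·A = 5.585054·9.7112·354.8750 = 19247.491 mm³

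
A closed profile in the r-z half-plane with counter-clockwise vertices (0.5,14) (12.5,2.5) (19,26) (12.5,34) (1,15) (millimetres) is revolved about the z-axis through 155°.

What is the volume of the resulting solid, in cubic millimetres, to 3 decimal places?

Profile (r,z), 5 vertices: (0.5,14) (12.5,2.5) (19,26) (12.5,34) (1,15)
edge 0: (0.5,14)→(12.5,2.5)  cross = 0.5·2.5 − 12.5·14 = -173.7500; (r_i+r_j)·cross = 13·-173.7500 = -2258.7500
edge 1: (12.5,2.5)→(19,26)  cross = 12.5·26 − 19·2.5 = 277.5000; (r_i+r_j)·cross = 31.5·277.5000 = 8741.2500
edge 2: (19,26)→(12.5,34)  cross = 19·34 − 12.5·26 = 321.0000; (r_i+r_j)·cross = 31.5·321.0000 = 10111.5000
edge 3: (12.5,34)→(1,15)  cross = 12.5·15 − 1·34 = 153.5000; (r_i+r_j)·cross = 13.5·153.5000 = 2072.2500
edge 4: (1,15)→(0.5,14)  cross = 1·14 − 0.5·15 = 6.5000; (r_i+r_j)·cross = 1.5·6.5000 = 9.7500
Σcross = 584.7500 → A = |Σcross|/2 = 292.3750 mm²
Σ(r_i+r_j)·cross = 18676.0000 → first moment M = |Σ|/6 = 3112.6667
R_c = M/A = 3112.6667/292.3750 = 10.6461 mm
θ = 155° = 2.705260 rad
V = θ·R_c·A = 2.705260·10.6461·292.3750 = 8420.574 mm³

Volume = 8420.574 mm³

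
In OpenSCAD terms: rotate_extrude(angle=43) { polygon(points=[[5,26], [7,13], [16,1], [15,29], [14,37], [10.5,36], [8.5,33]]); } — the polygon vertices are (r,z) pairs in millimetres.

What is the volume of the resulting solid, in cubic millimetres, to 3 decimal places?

Profile (r,z), 7 vertices: (5,26) (7,13) (16,1) (15,29) (14,37) (10.5,36) (8.5,33)
edge 0: (5,26)→(7,13)  cross = 5·13 − 7·26 = -117.0000; (r_i+r_j)·cross = 12·-117.0000 = -1404.0000
edge 1: (7,13)→(16,1)  cross = 7·1 − 16·13 = -201.0000; (r_i+r_j)·cross = 23·-201.0000 = -4623.0000
edge 2: (16,1)→(15,29)  cross = 16·29 − 15·1 = 449.0000; (r_i+r_j)·cross = 31·449.0000 = 13919.0000
edge 3: (15,29)→(14,37)  cross = 15·37 − 14·29 = 149.0000; (r_i+r_j)·cross = 29·149.0000 = 4321.0000
edge 4: (14,37)→(10.5,36)  cross = 14·36 − 10.5·37 = 115.5000; (r_i+r_j)·cross = 24.5·115.5000 = 2829.7500
edge 5: (10.5,36)→(8.5,33)  cross = 10.5·33 − 8.5·36 = 40.5000; (r_i+r_j)·cross = 19·40.5000 = 769.5000
edge 6: (8.5,33)→(5,26)  cross = 8.5·26 − 5·33 = 56.0000; (r_i+r_j)·cross = 13.5·56.0000 = 756.0000
Σcross = 492.0000 → A = |Σcross|/2 = 246.0000 mm²
Σ(r_i+r_j)·cross = 16568.2500 → first moment M = |Σ|/6 = 2761.3750
R_c = M/A = 2761.3750/246.0000 = 11.2251 mm
θ = 43° = 0.750492 rad
V = θ·R_c·A = 0.750492·11.2251·246.0000 = 2072.389 mm³

Volume = 2072.389 mm³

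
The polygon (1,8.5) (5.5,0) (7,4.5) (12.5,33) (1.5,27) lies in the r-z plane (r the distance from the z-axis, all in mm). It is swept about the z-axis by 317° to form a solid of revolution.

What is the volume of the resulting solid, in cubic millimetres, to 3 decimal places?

Volume = 6832.416 mm³

Profile (r,z), 5 vertices: (1,8.5) (5.5,0) (7,4.5) (12.5,33) (1.5,27)
edge 0: (1,8.5)→(5.5,0)  cross = 1·0 − 5.5·8.5 = -46.7500; (r_i+r_j)·cross = 6.5·-46.7500 = -303.8750
edge 1: (5.5,0)→(7,4.5)  cross = 5.5·4.5 − 7·0 = 24.7500; (r_i+r_j)·cross = 12.5·24.7500 = 309.3750
edge 2: (7,4.5)→(12.5,33)  cross = 7·33 − 12.5·4.5 = 174.7500; (r_i+r_j)·cross = 19.5·174.7500 = 3407.6250
edge 3: (12.5,33)→(1.5,27)  cross = 12.5·27 − 1.5·33 = 288.0000; (r_i+r_j)·cross = 14·288.0000 = 4032.0000
edge 4: (1.5,27)→(1,8.5)  cross = 1.5·8.5 − 1·27 = -14.2500; (r_i+r_j)·cross = 2.5·-14.2500 = -35.6250
Σcross = 426.5000 → A = |Σcross|/2 = 213.2500 mm²
Σ(r_i+r_j)·cross = 7409.5000 → first moment M = |Σ|/6 = 1234.9167
R_c = M/A = 1234.9167/213.2500 = 5.7909 mm
θ = 317° = 5.532694 rad
V = θ·R_c·A = 5.532694·5.7909·213.2500 = 6832.416 mm³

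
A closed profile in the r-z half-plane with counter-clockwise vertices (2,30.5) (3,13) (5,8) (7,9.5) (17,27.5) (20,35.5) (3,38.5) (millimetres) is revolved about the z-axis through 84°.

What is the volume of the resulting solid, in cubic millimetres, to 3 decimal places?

Volume = 4226.943 mm³

Profile (r,z), 7 vertices: (2,30.5) (3,13) (5,8) (7,9.5) (17,27.5) (20,35.5) (3,38.5)
edge 0: (2,30.5)→(3,13)  cross = 2·13 − 3·30.5 = -65.5000; (r_i+r_j)·cross = 5·-65.5000 = -327.5000
edge 1: (3,13)→(5,8)  cross = 3·8 − 5·13 = -41.0000; (r_i+r_j)·cross = 8·-41.0000 = -328.0000
edge 2: (5,8)→(7,9.5)  cross = 5·9.5 − 7·8 = -8.5000; (r_i+r_j)·cross = 12·-8.5000 = -102.0000
edge 3: (7,9.5)→(17,27.5)  cross = 7·27.5 − 17·9.5 = 31.0000; (r_i+r_j)·cross = 24·31.0000 = 744.0000
edge 4: (17,27.5)→(20,35.5)  cross = 17·35.5 − 20·27.5 = 53.5000; (r_i+r_j)·cross = 37·53.5000 = 1979.5000
edge 5: (20,35.5)→(3,38.5)  cross = 20·38.5 − 3·35.5 = 663.5000; (r_i+r_j)·cross = 23·663.5000 = 15260.5000
edge 6: (3,38.5)→(2,30.5)  cross = 3·30.5 − 2·38.5 = 14.5000; (r_i+r_j)·cross = 5·14.5000 = 72.5000
Σcross = 647.5000 → A = |Σcross|/2 = 323.7500 mm²
Σ(r_i+r_j)·cross = 17299.0000 → first moment M = |Σ|/6 = 2883.1667
R_c = M/A = 2883.1667/323.7500 = 8.9055 mm
θ = 84° = 1.466077 rad
V = θ·R_c·A = 1.466077·8.9055·323.7500 = 4226.943 mm³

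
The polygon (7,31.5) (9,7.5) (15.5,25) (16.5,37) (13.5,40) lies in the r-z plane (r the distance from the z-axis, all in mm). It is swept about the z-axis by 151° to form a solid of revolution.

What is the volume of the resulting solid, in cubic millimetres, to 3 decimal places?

Volume = 5232.680 mm³

Profile (r,z), 5 vertices: (7,31.5) (9,7.5) (15.5,25) (16.5,37) (13.5,40)
edge 0: (7,31.5)→(9,7.5)  cross = 7·7.5 − 9·31.5 = -231.0000; (r_i+r_j)·cross = 16·-231.0000 = -3696.0000
edge 1: (9,7.5)→(15.5,25)  cross = 9·25 − 15.5·7.5 = 108.7500; (r_i+r_j)·cross = 24.5·108.7500 = 2664.3750
edge 2: (15.5,25)→(16.5,37)  cross = 15.5·37 − 16.5·25 = 161.0000; (r_i+r_j)·cross = 32·161.0000 = 5152.0000
edge 3: (16.5,37)→(13.5,40)  cross = 16.5·40 − 13.5·37 = 160.5000; (r_i+r_j)·cross = 30·160.5000 = 4815.0000
edge 4: (13.5,40)→(7,31.5)  cross = 13.5·31.5 − 7·40 = 145.2500; (r_i+r_j)·cross = 20.5·145.2500 = 2977.6250
Σcross = 344.5000 → A = |Σcross|/2 = 172.2500 mm²
Σ(r_i+r_j)·cross = 11913.0000 → first moment M = |Σ|/6 = 1985.5000
R_c = M/A = 1985.5000/172.2500 = 11.5269 mm
θ = 151° = 2.635447 rad
V = θ·R_c·A = 2.635447·11.5269·172.2500 = 5232.680 mm³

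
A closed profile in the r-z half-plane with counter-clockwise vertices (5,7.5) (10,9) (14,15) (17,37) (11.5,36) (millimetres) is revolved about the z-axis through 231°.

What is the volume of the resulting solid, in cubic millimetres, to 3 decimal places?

Profile (r,z), 5 vertices: (5,7.5) (10,9) (14,15) (17,37) (11.5,36)
edge 0: (5,7.5)→(10,9)  cross = 5·9 − 10·7.5 = -30.0000; (r_i+r_j)·cross = 15·-30.0000 = -450.0000
edge 1: (10,9)→(14,15)  cross = 10·15 − 14·9 = 24.0000; (r_i+r_j)·cross = 24·24.0000 = 576.0000
edge 2: (14,15)→(17,37)  cross = 14·37 − 17·15 = 263.0000; (r_i+r_j)·cross = 31·263.0000 = 8153.0000
edge 3: (17,37)→(11.5,36)  cross = 17·36 − 11.5·37 = 186.5000; (r_i+r_j)·cross = 28.5·186.5000 = 5315.2500
edge 4: (11.5,36)→(5,7.5)  cross = 11.5·7.5 − 5·36 = -93.7500; (r_i+r_j)·cross = 16.5·-93.7500 = -1546.8750
Σcross = 349.7500 → A = |Σcross|/2 = 174.8750 mm²
Σ(r_i+r_j)·cross = 12047.3750 → first moment M = |Σ|/6 = 2007.8958
R_c = M/A = 2007.8958/174.8750 = 11.4819 mm
θ = 231° = 4.031711 rad
V = θ·R_c·A = 4.031711·11.4819·174.8750 = 8095.255 mm³

Volume = 8095.255 mm³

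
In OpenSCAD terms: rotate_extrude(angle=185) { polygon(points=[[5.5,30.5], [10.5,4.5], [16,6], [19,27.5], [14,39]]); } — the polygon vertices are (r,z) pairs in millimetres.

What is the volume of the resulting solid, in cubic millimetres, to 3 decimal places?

Volume = 12019.563 mm³

Profile (r,z), 5 vertices: (5.5,30.5) (10.5,4.5) (16,6) (19,27.5) (14,39)
edge 0: (5.5,30.5)→(10.5,4.5)  cross = 5.5·4.5 − 10.5·30.5 = -295.5000; (r_i+r_j)·cross = 16·-295.5000 = -4728.0000
edge 1: (10.5,4.5)→(16,6)  cross = 10.5·6 − 16·4.5 = -9.0000; (r_i+r_j)·cross = 26.5·-9.0000 = -238.5000
edge 2: (16,6)→(19,27.5)  cross = 16·27.5 − 19·6 = 326.0000; (r_i+r_j)·cross = 35·326.0000 = 11410.0000
edge 3: (19,27.5)→(14,39)  cross = 19·39 − 14·27.5 = 356.0000; (r_i+r_j)·cross = 33·356.0000 = 11748.0000
edge 4: (14,39)→(5.5,30.5)  cross = 14·30.5 − 5.5·39 = 212.5000; (r_i+r_j)·cross = 19.5·212.5000 = 4143.7500
Σcross = 590.0000 → A = |Σcross|/2 = 295.0000 mm²
Σ(r_i+r_j)·cross = 22335.2500 → first moment M = |Σ|/6 = 3722.5417
R_c = M/A = 3722.5417/295.0000 = 12.6188 mm
θ = 185° = 3.228859 rad
V = θ·R_c·A = 3.228859·12.6188·295.0000 = 12019.563 mm³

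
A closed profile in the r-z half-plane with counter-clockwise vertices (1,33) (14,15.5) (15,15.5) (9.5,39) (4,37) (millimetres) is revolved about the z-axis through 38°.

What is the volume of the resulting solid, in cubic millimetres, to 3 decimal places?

Profile (r,z), 5 vertices: (1,33) (14,15.5) (15,15.5) (9.5,39) (4,37)
edge 0: (1,33)→(14,15.5)  cross = 1·15.5 − 14·33 = -446.5000; (r_i+r_j)·cross = 15·-446.5000 = -6697.5000
edge 1: (14,15.5)→(15,15.5)  cross = 14·15.5 − 15·15.5 = -15.5000; (r_i+r_j)·cross = 29·-15.5000 = -449.5000
edge 2: (15,15.5)→(9.5,39)  cross = 15·39 − 9.5·15.5 = 437.7500; (r_i+r_j)·cross = 24.5·437.7500 = 10724.8750
edge 3: (9.5,39)→(4,37)  cross = 9.5·37 − 4·39 = 195.5000; (r_i+r_j)·cross = 13.5·195.5000 = 2639.2500
edge 4: (4,37)→(1,33)  cross = 4·33 − 1·37 = 95.0000; (r_i+r_j)·cross = 5·95.0000 = 475.0000
Σcross = 266.2500 → A = |Σcross|/2 = 133.1250 mm²
Σ(r_i+r_j)·cross = 6692.1250 → first moment M = |Σ|/6 = 1115.3542
R_c = M/A = 1115.3542/133.1250 = 8.3782 mm
θ = 38° = 0.663225 rad
V = θ·R_c·A = 0.663225·8.3782·133.1250 = 739.731 mm³

Volume = 739.731 mm³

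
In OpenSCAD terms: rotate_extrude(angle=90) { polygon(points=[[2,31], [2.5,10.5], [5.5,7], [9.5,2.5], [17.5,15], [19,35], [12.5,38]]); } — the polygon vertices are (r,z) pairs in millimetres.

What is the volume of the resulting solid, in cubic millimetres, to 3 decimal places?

Profile (r,z), 7 vertices: (2,31) (2.5,10.5) (5.5,7) (9.5,2.5) (17.5,15) (19,35) (12.5,38)
edge 0: (2,31)→(2.5,10.5)  cross = 2·10.5 − 2.5·31 = -56.5000; (r_i+r_j)·cross = 4.5·-56.5000 = -254.2500
edge 1: (2.5,10.5)→(5.5,7)  cross = 2.5·7 − 5.5·10.5 = -40.2500; (r_i+r_j)·cross = 8·-40.2500 = -322.0000
edge 2: (5.5,7)→(9.5,2.5)  cross = 5.5·2.5 − 9.5·7 = -52.7500; (r_i+r_j)·cross = 15·-52.7500 = -791.2500
edge 3: (9.5,2.5)→(17.5,15)  cross = 9.5·15 − 17.5·2.5 = 98.7500; (r_i+r_j)·cross = 27·98.7500 = 2666.2500
edge 4: (17.5,15)→(19,35)  cross = 17.5·35 − 19·15 = 327.5000; (r_i+r_j)·cross = 36.5·327.5000 = 11953.7500
edge 5: (19,35)→(12.5,38)  cross = 19·38 − 12.5·35 = 284.5000; (r_i+r_j)·cross = 31.5·284.5000 = 8961.7500
edge 6: (12.5,38)→(2,31)  cross = 12.5·31 − 2·38 = 311.5000; (r_i+r_j)·cross = 14.5·311.5000 = 4516.7500
Σcross = 872.7500 → A = |Σcross|/2 = 436.3750 mm²
Σ(r_i+r_j)·cross = 26731.0000 → first moment M = |Σ|/6 = 4455.1667
R_c = M/A = 4455.1667/436.3750 = 10.2095 mm
θ = 90° = 1.570796 rad
V = θ·R_c·A = 1.570796·10.2095·436.3750 = 6998.159 mm³

Volume = 6998.159 mm³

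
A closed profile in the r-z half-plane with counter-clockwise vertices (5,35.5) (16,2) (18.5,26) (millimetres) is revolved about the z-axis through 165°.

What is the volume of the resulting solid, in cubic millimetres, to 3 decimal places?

Volume = 6592.867 mm³

Profile (r,z), 3 vertices: (5,35.5) (16,2) (18.5,26)
edge 0: (5,35.5)→(16,2)  cross = 5·2 − 16·35.5 = -558.0000; (r_i+r_j)·cross = 21·-558.0000 = -11718.0000
edge 1: (16,2)→(18.5,26)  cross = 16·26 − 18.5·2 = 379.0000; (r_i+r_j)·cross = 34.5·379.0000 = 13075.5000
edge 2: (18.5,26)→(5,35.5)  cross = 18.5·35.5 − 5·26 = 526.7500; (r_i+r_j)·cross = 23.5·526.7500 = 12378.6250
Σcross = 347.7500 → A = |Σcross|/2 = 173.8750 mm²
Σ(r_i+r_j)·cross = 13736.1250 → first moment M = |Σ|/6 = 2289.3542
R_c = M/A = 2289.3542/173.8750 = 13.1667 mm
θ = 165° = 2.879793 rad
V = θ·R_c·A = 2.879793·13.1667·173.8750 = 6592.867 mm³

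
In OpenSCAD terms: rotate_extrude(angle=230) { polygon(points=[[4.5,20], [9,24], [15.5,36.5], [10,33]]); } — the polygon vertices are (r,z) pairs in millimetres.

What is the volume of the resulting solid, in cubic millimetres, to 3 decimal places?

Profile (r,z), 4 vertices: (4.5,20) (9,24) (15.5,36.5) (10,33)
edge 0: (4.5,20)→(9,24)  cross = 4.5·24 − 9·20 = -72.0000; (r_i+r_j)·cross = 13.5·-72.0000 = -972.0000
edge 1: (9,24)→(15.5,36.5)  cross = 9·36.5 − 15.5·24 = -43.5000; (r_i+r_j)·cross = 24.5·-43.5000 = -1065.7500
edge 2: (15.5,36.5)→(10,33)  cross = 15.5·33 − 10·36.5 = 146.5000; (r_i+r_j)·cross = 25.5·146.5000 = 3735.7500
edge 3: (10,33)→(4.5,20)  cross = 10·20 − 4.5·33 = 51.5000; (r_i+r_j)·cross = 14.5·51.5000 = 746.7500
Σcross = 82.5000 → A = |Σcross|/2 = 41.2500 mm²
Σ(r_i+r_j)·cross = 2444.7500 → first moment M = |Σ|/6 = 407.4583
R_c = M/A = 407.4583/41.2500 = 9.8778 mm
θ = 230° = 4.014257 rad
V = θ·R_c·A = 4.014257·9.8778·41.2500 = 1635.643 mm³

Volume = 1635.643 mm³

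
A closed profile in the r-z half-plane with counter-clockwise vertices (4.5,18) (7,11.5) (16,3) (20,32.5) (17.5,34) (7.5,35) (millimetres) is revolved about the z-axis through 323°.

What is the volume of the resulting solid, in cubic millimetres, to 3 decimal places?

Profile (r,z), 6 vertices: (4.5,18) (7,11.5) (16,3) (20,32.5) (17.5,34) (7.5,35)
edge 0: (4.5,18)→(7,11.5)  cross = 4.5·11.5 − 7·18 = -74.2500; (r_i+r_j)·cross = 11.5·-74.2500 = -853.8750
edge 1: (7,11.5)→(16,3)  cross = 7·3 − 16·11.5 = -163.0000; (r_i+r_j)·cross = 23·-163.0000 = -3749.0000
edge 2: (16,3)→(20,32.5)  cross = 16·32.5 − 20·3 = 460.0000; (r_i+r_j)·cross = 36·460.0000 = 16560.0000
edge 3: (20,32.5)→(17.5,34)  cross = 20·34 − 17.5·32.5 = 111.2500; (r_i+r_j)·cross = 37.5·111.2500 = 4171.8750
edge 4: (17.5,34)→(7.5,35)  cross = 17.5·35 − 7.5·34 = 357.5000; (r_i+r_j)·cross = 25·357.5000 = 8937.5000
edge 5: (7.5,35)→(4.5,18)  cross = 7.5·18 − 4.5·35 = -22.5000; (r_i+r_j)·cross = 12·-22.5000 = -270.0000
Σcross = 669.0000 → A = |Σcross|/2 = 334.5000 mm²
Σ(r_i+r_j)·cross = 24796.5000 → first moment M = |Σ|/6 = 4132.7500
R_c = M/A = 4132.7500/334.5000 = 12.3550 mm
θ = 323° = 5.637413 rad
V = θ·R_c·A = 5.637413·12.3550·334.5000 = 23298.021 mm³

Volume = 23298.021 mm³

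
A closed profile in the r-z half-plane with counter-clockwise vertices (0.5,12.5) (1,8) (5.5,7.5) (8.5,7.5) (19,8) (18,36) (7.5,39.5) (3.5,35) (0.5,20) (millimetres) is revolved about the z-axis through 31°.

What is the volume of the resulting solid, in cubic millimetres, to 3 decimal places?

Volume = 2721.920 mm³

Profile (r,z), 9 vertices: (0.5,12.5) (1,8) (5.5,7.5) (8.5,7.5) (19,8) (18,36) (7.5,39.5) (3.5,35) (0.5,20)
edge 0: (0.5,12.5)→(1,8)  cross = 0.5·8 − 1·12.5 = -8.5000; (r_i+r_j)·cross = 1.5·-8.5000 = -12.7500
edge 1: (1,8)→(5.5,7.5)  cross = 1·7.5 − 5.5·8 = -36.5000; (r_i+r_j)·cross = 6.5·-36.5000 = -237.2500
edge 2: (5.5,7.5)→(8.5,7.5)  cross = 5.5·7.5 − 8.5·7.5 = -22.5000; (r_i+r_j)·cross = 14·-22.5000 = -315.0000
edge 3: (8.5,7.5)→(19,8)  cross = 8.5·8 − 19·7.5 = -74.5000; (r_i+r_j)·cross = 27.5·-74.5000 = -2048.7500
edge 4: (19,8)→(18,36)  cross = 19·36 − 18·8 = 540.0000; (r_i+r_j)·cross = 37·540.0000 = 19980.0000
edge 5: (18,36)→(7.5,39.5)  cross = 18·39.5 − 7.5·36 = 441.0000; (r_i+r_j)·cross = 25.5·441.0000 = 11245.5000
edge 6: (7.5,39.5)→(3.5,35)  cross = 7.5·35 − 3.5·39.5 = 124.2500; (r_i+r_j)·cross = 11·124.2500 = 1366.7500
edge 7: (3.5,35)→(0.5,20)  cross = 3.5·20 − 0.5·35 = 52.5000; (r_i+r_j)·cross = 4·52.5000 = 210.0000
edge 8: (0.5,20)→(0.5,12.5)  cross = 0.5·12.5 − 0.5·20 = -3.7500; (r_i+r_j)·cross = 1·-3.7500 = -3.7500
Σcross = 1012.0000 → A = |Σcross|/2 = 506.0000 mm²
Σ(r_i+r_j)·cross = 30184.7500 → first moment M = |Σ|/6 = 5030.7917
R_c = M/A = 5030.7917/506.0000 = 9.9423 mm
θ = 31° = 0.541052 rad
V = θ·R_c·A = 0.541052·9.9423·506.0000 = 2721.920 mm³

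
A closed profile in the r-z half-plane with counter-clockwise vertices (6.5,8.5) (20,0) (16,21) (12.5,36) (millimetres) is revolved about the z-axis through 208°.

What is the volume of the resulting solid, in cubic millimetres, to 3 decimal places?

Volume = 10359.925 mm³

Profile (r,z), 4 vertices: (6.5,8.5) (20,0) (16,21) (12.5,36)
edge 0: (6.5,8.5)→(20,0)  cross = 6.5·0 − 20·8.5 = -170.0000; (r_i+r_j)·cross = 26.5·-170.0000 = -4505.0000
edge 1: (20,0)→(16,21)  cross = 20·21 − 16·0 = 420.0000; (r_i+r_j)·cross = 36·420.0000 = 15120.0000
edge 2: (16,21)→(12.5,36)  cross = 16·36 − 12.5·21 = 313.5000; (r_i+r_j)·cross = 28.5·313.5000 = 8934.7500
edge 3: (12.5,36)→(6.5,8.5)  cross = 12.5·8.5 − 6.5·36 = -127.7500; (r_i+r_j)·cross = 19·-127.7500 = -2427.2500
Σcross = 435.7500 → A = |Σcross|/2 = 217.8750 mm²
Σ(r_i+r_j)·cross = 17122.5000 → first moment M = |Σ|/6 = 2853.7500
R_c = M/A = 2853.7500/217.8750 = 13.0981 mm
θ = 208° = 3.630285 rad
V = θ·R_c·A = 3.630285·13.0981·217.8750 = 10359.925 mm³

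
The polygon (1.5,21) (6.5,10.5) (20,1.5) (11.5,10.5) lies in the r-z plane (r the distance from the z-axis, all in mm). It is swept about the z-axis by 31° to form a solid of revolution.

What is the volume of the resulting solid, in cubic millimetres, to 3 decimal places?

Profile (r,z), 4 vertices: (1.5,21) (6.5,10.5) (20,1.5) (11.5,10.5)
edge 0: (1.5,21)→(6.5,10.5)  cross = 1.5·10.5 − 6.5·21 = -120.7500; (r_i+r_j)·cross = 8·-120.7500 = -966.0000
edge 1: (6.5,10.5)→(20,1.5)  cross = 6.5·1.5 − 20·10.5 = -200.2500; (r_i+r_j)·cross = 26.5·-200.2500 = -5306.6250
edge 2: (20,1.5)→(11.5,10.5)  cross = 20·10.5 − 11.5·1.5 = 192.7500; (r_i+r_j)·cross = 31.5·192.7500 = 6071.6250
edge 3: (11.5,10.5)→(1.5,21)  cross = 11.5·21 − 1.5·10.5 = 225.7500; (r_i+r_j)·cross = 13·225.7500 = 2934.7500
Σcross = 97.5000 → A = |Σcross|/2 = 48.7500 mm²
Σ(r_i+r_j)·cross = 2733.7500 → first moment M = |Σ|/6 = 455.6250
R_c = M/A = 455.6250/48.7500 = 9.3462 mm
θ = 31° = 0.541052 rad
V = θ·R_c·A = 0.541052·9.3462·48.7500 = 246.517 mm³

Volume = 246.517 mm³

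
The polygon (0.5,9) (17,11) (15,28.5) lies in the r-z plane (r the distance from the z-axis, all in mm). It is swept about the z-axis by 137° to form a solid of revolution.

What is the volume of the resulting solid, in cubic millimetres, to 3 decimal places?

Volume = 3791.639 mm³

Profile (r,z), 3 vertices: (0.5,9) (17,11) (15,28.5)
edge 0: (0.5,9)→(17,11)  cross = 0.5·11 − 17·9 = -147.5000; (r_i+r_j)·cross = 17.5·-147.5000 = -2581.2500
edge 1: (17,11)→(15,28.5)  cross = 17·28.5 − 15·11 = 319.5000; (r_i+r_j)·cross = 32·319.5000 = 10224.0000
edge 2: (15,28.5)→(0.5,9)  cross = 15·9 − 0.5·28.5 = 120.7500; (r_i+r_j)·cross = 15.5·120.7500 = 1871.6250
Σcross = 292.7500 → A = |Σcross|/2 = 146.3750 mm²
Σ(r_i+r_j)·cross = 9514.3750 → first moment M = |Σ|/6 = 1585.7292
R_c = M/A = 1585.7292/146.3750 = 10.8333 mm
θ = 137° = 2.391101 rad
V = θ·R_c·A = 2.391101·10.8333·146.3750 = 3791.639 mm³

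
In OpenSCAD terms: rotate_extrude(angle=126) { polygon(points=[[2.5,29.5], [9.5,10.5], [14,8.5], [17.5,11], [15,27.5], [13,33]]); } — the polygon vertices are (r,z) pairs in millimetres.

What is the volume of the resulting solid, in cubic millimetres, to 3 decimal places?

Profile (r,z), 6 vertices: (2.5,29.5) (9.5,10.5) (14,8.5) (17.5,11) (15,27.5) (13,33)
edge 0: (2.5,29.5)→(9.5,10.5)  cross = 2.5·10.5 − 9.5·29.5 = -254.0000; (r_i+r_j)·cross = 12·-254.0000 = -3048.0000
edge 1: (9.5,10.5)→(14,8.5)  cross = 9.5·8.5 − 14·10.5 = -66.2500; (r_i+r_j)·cross = 23.5·-66.2500 = -1556.8750
edge 2: (14,8.5)→(17.5,11)  cross = 14·11 − 17.5·8.5 = 5.2500; (r_i+r_j)·cross = 31.5·5.2500 = 165.3750
edge 3: (17.5,11)→(15,27.5)  cross = 17.5·27.5 − 15·11 = 316.2500; (r_i+r_j)·cross = 32.5·316.2500 = 10278.1250
edge 4: (15,27.5)→(13,33)  cross = 15·33 − 13·27.5 = 137.5000; (r_i+r_j)·cross = 28·137.5000 = 3850.0000
edge 5: (13,33)→(2.5,29.5)  cross = 13·29.5 − 2.5·33 = 301.0000; (r_i+r_j)·cross = 15.5·301.0000 = 4665.5000
Σcross = 439.7500 → A = |Σcross|/2 = 219.8750 mm²
Σ(r_i+r_j)·cross = 14354.1250 → first moment M = |Σ|/6 = 2392.3542
R_c = M/A = 2392.3542/219.8750 = 10.8805 mm
θ = 126° = 2.199115 rad
V = θ·R_c·A = 2.199115·10.8805·219.8750 = 5261.062 mm³

Volume = 5261.062 mm³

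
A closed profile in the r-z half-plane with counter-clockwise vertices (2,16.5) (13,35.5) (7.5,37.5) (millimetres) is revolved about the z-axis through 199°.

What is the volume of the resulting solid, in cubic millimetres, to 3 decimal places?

Profile (r,z), 3 vertices: (2,16.5) (13,35.5) (7.5,37.5)
edge 0: (2,16.5)→(13,35.5)  cross = 2·35.5 − 13·16.5 = -143.5000; (r_i+r_j)·cross = 15·-143.5000 = -2152.5000
edge 1: (13,35.5)→(7.5,37.5)  cross = 13·37.5 − 7.5·35.5 = 221.2500; (r_i+r_j)·cross = 20.5·221.2500 = 4535.6250
edge 2: (7.5,37.5)→(2,16.5)  cross = 7.5·16.5 − 2·37.5 = 48.7500; (r_i+r_j)·cross = 9.5·48.7500 = 463.1250
Σcross = 126.5000 → A = |Σcross|/2 = 63.2500 mm²
Σ(r_i+r_j)·cross = 2846.2500 → first moment M = |Σ|/6 = 474.3750
R_c = M/A = 474.3750/63.2500 = 7.5000 mm
θ = 199° = 3.473205 rad
V = θ·R_c·A = 3.473205·7.5000·63.2500 = 1647.602 mm³

Volume = 1647.602 mm³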